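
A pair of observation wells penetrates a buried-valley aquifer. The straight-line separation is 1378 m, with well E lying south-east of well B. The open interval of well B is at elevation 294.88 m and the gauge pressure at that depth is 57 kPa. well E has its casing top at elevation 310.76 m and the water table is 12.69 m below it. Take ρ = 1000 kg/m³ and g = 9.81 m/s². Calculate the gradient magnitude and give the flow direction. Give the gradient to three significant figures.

i ≈ 0.00190; groundwater flows toward the south-east

Pressure head at well B: ψ = P/(ρg) = 57×1000 / (1000 × 9.81) = 5.81 m.
Total head at well B: h = z + ψ = 294.88 + 5.81 = 300.69 m.
Total head at well E: h = 310.76 − 12.69 = 298.07 m.
Head difference: h(well B) − h(well E) = 300.69 − 298.07 = 2.62 m.
Hydraulic gradient: i = |Δh| / L = 2.62 / 1378 = 0.00190.
Flow is from higher to lower head: from well B toward well E, i.e. toward the south-east.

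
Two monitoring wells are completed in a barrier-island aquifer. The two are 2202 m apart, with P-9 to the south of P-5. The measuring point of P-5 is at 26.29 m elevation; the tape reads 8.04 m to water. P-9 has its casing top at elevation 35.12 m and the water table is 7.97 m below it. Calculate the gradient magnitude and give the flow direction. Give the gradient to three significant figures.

i ≈ 0.00404; groundwater flows toward the north

Total head at P-5: h = 26.29 − 8.04 = 18.25 m.
Total head at P-9: h = 35.12 − 7.97 = 27.15 m.
Head difference: h(P-5) − h(P-9) = 18.25 − 27.15 = -8.90 m.
Hydraulic gradient: i = |Δh| / L = 8.90 / 2202 = 0.00404.
Flow is from higher to lower head: from P-9 toward P-5, i.e. toward the north.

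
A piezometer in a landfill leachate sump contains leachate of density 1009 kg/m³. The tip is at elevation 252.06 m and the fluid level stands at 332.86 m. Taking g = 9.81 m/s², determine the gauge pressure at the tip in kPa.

P ≈ 800 kPa

Pressure head ψ = h − z = 332.86 − 252.06 = 80.80 m.
P = ρgψ = 1009 × 9.81 × 80.80 = 799782 Pa ≈ 800 kPa.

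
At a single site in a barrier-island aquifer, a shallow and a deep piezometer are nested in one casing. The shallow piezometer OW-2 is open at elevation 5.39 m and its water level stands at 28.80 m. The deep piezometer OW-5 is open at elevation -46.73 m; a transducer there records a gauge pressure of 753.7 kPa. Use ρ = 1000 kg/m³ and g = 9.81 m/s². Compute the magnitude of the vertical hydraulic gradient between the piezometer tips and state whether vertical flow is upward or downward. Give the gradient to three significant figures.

Total head at OW-2: h = 28.80 m (water level in the standpipe).
Pressure head at OW-5: ψ = P/(ρg) = 753.7×1000 / (1000 × 9.81) = 76.83 m.
Total head at OW-5: h = z + ψ = -46.73 + 76.83 = 30.10 m.
Δh = h(OW-2) − h(OW-5) = 28.80 − 30.10 = -1.30 m.
Vertical separation Δz = 5.39 − (-46.73) = 52.12 m.
|i_v| = |Δh| / Δz = 1.30 / 52.12 = 0.0249.
Head is higher in the deep piezometer, so vertical flow is upward (discharge condition).

|i_v| ≈ 0.0249; vertical flow is upward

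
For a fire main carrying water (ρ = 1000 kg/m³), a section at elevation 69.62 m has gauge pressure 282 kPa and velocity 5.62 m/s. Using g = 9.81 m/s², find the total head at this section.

h ≈ 99.98 m

Pressure head ψ = P/(ρg) = 282×1000 / (1000 × 9.81) = 28.75 m.
Velocity head = v²/(2g) = 5.62² / (2 × 9.81) = 1.610 m.
h = z + ψ + v²/(2g) = 69.62 + 28.75 + 1.610 = 99.98 m.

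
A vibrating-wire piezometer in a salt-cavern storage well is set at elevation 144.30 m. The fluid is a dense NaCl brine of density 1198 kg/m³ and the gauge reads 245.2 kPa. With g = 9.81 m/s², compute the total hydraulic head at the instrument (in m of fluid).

ψ = P/(ρg) = 245.2×1000 / (1198 × 9.81) = 20.86 m.
h = z + ψ = 144.30 + 20.86 = 165.16 m.

h ≈ 165.16 m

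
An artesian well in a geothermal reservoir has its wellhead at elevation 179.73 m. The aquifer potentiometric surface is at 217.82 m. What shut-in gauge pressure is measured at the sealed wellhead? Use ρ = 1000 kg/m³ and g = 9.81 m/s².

Head above the cap: Δh = 217.82 − 179.73 = 38.09 m.
P = ρgΔh = 1000 × 9.81 × 38.09 = 373663 Pa ≈ 374 kPa.

P ≈ 374 kPa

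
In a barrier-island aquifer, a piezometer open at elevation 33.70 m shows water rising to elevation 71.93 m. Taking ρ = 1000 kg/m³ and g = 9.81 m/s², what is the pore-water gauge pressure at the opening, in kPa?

Pressure head ψ = h − z = 71.93 − 33.70 = 38.23 m.
P = ρgψ = 1000 × 9.81 × 38.23 = 375036 Pa ≈ 375 kPa.

P ≈ 375 kPa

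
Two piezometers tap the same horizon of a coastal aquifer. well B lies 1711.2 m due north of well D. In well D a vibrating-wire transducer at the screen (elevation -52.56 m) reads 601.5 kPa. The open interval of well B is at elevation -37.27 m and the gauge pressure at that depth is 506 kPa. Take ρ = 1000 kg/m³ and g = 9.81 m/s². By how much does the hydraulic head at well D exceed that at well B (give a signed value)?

Δh ≈ -5.56 m

Pressure head at well D: ψ = P/(ρg) = 601.5×1000 / (1000 × 9.81) = 61.31 m.
Total head at well D: h = z + ψ = -52.56 + 61.31 = 8.75 m.
Pressure head at well B: ψ = P/(ρg) = 506×1000 / (1000 × 9.81) = 51.58 m.
Total head at well B: h = z + ψ = -37.27 + 51.58 = 14.31 m.
Head difference: h(well D) − h(well B) = 8.75 − 14.31 = -5.56 m.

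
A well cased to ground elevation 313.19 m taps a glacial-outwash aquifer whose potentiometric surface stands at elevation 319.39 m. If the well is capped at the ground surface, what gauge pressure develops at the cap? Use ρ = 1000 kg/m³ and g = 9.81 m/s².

P ≈ 60.8 kPa

Head above the cap: Δh = 319.39 − 313.19 = 6.20 m.
P = ρgΔh = 1000 × 9.81 × 6.20 = 60822 Pa ≈ 60.8 kPa.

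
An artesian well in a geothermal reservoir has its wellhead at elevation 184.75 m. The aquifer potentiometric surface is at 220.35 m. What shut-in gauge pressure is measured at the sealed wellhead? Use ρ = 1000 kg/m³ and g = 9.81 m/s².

P ≈ 349 kPa

Head above the cap: Δh = 220.35 − 184.75 = 35.60 m.
P = ρgΔh = 1000 × 9.81 × 35.60 = 349236 Pa ≈ 349 kPa.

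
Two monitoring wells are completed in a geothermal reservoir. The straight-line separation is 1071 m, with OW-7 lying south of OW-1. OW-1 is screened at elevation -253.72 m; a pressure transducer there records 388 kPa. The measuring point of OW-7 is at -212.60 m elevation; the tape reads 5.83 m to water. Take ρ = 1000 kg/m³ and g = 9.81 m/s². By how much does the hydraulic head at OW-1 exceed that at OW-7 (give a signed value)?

Δh ≈ 4.26 m

Pressure head at OW-1: ψ = P/(ρg) = 388×1000 / (1000 × 9.81) = 39.55 m.
Total head at OW-1: h = z + ψ = -253.72 + 39.55 = -214.17 m.
Total head at OW-7: h = -212.60 − 5.83 = -218.43 m.
Head difference: h(OW-1) − h(OW-7) = -214.17 − (-218.43) = 4.26 m.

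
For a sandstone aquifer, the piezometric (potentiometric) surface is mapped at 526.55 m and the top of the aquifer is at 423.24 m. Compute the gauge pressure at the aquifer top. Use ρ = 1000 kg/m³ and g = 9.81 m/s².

Pressure head at the aquifer top: ψ = h − z = 526.55 − 423.24 = 103.31 m.
P = ρgψ = 1000 × 9.81 × 103.31 = 1013471 Pa ≈ 1010 kPa.

P ≈ 1010 kPa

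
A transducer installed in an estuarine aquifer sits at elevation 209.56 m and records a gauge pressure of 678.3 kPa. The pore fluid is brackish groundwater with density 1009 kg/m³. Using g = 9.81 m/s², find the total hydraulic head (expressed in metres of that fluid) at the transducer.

ψ = P/(ρg) = 678.3×1000 / (1009 × 9.81) = 68.53 m.
h = z + ψ = 209.56 + 68.53 = 278.09 m.

h ≈ 278.09 m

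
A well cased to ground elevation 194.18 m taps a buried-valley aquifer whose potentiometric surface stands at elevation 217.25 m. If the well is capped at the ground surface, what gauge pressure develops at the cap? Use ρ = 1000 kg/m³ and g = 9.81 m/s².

P ≈ 226 kPa

Head above the cap: Δh = 217.25 − 194.18 = 23.07 m.
P = ρgΔh = 1000 × 9.81 × 23.07 = 226317 Pa ≈ 226 kPa.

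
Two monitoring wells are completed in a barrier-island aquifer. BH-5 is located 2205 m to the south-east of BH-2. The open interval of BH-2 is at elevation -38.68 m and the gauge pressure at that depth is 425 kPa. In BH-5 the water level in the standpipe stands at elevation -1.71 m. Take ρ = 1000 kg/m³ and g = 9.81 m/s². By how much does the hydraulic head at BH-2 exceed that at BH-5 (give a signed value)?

Δh ≈ 6.35 m

Pressure head at BH-2: ψ = P/(ρg) = 425×1000 / (1000 × 9.81) = 43.32 m.
Total head at BH-2: h = z + ψ = -38.68 + 43.32 = 4.64 m.
Total head at BH-5: h = -1.71 m (water level in the piezometer is the total head).
Head difference: h(BH-2) − h(BH-5) = 4.64 − (-1.71) = 6.35 m.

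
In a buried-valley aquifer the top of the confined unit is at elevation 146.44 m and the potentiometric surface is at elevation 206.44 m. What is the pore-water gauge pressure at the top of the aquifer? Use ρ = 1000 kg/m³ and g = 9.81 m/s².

Pressure head at the aquifer top: ψ = h − z = 206.44 − 146.44 = 60.00 m.
P = ρgψ = 1000 × 9.81 × 60.00 = 588600 Pa ≈ 589 kPa.

P ≈ 589 kPa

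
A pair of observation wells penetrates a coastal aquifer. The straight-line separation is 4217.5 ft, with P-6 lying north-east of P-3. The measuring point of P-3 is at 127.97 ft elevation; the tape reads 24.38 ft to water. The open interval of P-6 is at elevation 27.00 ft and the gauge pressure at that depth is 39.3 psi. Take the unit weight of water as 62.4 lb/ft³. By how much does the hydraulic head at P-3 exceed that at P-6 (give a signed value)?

Total head at P-3: h = 127.97 − 24.38 = 103.59 ft.
Pressure head at P-6: ψ = 144·P/γ = 144 × 39.3 / 62.4 = 90.69 ft.
Total head at P-6: h = z + ψ = 27.00 + 90.69 = 117.69 ft.
Head difference: h(P-3) − h(P-6) = 103.59 − 117.69 = -14.10 ft.

Δh ≈ -14.10 ft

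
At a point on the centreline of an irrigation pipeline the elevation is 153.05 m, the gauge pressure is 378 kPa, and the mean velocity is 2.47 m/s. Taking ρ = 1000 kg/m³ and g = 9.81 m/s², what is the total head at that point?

h ≈ 191.89 m

Pressure head ψ = P/(ρg) = 378×1000 / (1000 × 9.81) = 38.53 m.
Velocity head = v²/(2g) = 2.47² / (2 × 9.81) = 0.311 m.
h = z + ψ + v²/(2g) = 153.05 + 38.53 + 0.311 = 191.89 m.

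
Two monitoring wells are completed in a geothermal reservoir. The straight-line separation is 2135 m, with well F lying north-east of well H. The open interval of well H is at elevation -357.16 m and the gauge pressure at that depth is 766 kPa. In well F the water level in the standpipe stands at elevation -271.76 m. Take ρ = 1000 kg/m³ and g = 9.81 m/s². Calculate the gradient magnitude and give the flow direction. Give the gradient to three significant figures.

Pressure head at well H: ψ = P/(ρg) = 766×1000 / (1000 × 9.81) = 78.08 m.
Total head at well H: h = z + ψ = -357.16 + 78.08 = -279.08 m.
Total head at well F: h = -271.76 m (water level in the piezometer is the total head).
Head difference: h(well H) − h(well F) = -279.08 − (-271.76) = -7.32 m.
Hydraulic gradient: i = |Δh| / L = 7.32 / 2135 = 0.00343.
Flow is from higher to lower head: from well F toward well H, i.e. toward the south-west.

i ≈ 0.00343; groundwater flows toward the south-west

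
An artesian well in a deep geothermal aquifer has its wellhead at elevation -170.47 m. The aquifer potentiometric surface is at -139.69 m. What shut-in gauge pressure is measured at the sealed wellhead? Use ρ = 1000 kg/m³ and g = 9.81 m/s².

P ≈ 302 kPa

Head above the cap: Δh = -139.69 − (-170.47) = 30.78 m.
P = ρgΔh = 1000 × 9.81 × 30.78 = 301952 Pa ≈ 302 kPa.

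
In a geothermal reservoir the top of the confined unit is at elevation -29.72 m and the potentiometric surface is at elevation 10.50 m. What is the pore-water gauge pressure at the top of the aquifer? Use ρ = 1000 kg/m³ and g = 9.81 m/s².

Pressure head at the aquifer top: ψ = h − z = 10.50 − (-29.72) = 40.22 m.
P = ρgψ = 1000 × 9.81 × 40.22 = 394558 Pa ≈ 395 kPa.

P ≈ 395 kPa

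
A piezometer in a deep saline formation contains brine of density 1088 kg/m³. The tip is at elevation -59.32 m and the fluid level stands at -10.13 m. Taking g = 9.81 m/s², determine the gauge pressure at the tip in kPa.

Pressure head ψ = h − z = -10.13 − (-59.32) = 49.19 m.
P = ρgψ = 1088 × 9.81 × 49.19 = 525019 Pa ≈ 525 kPa.

P ≈ 525 kPa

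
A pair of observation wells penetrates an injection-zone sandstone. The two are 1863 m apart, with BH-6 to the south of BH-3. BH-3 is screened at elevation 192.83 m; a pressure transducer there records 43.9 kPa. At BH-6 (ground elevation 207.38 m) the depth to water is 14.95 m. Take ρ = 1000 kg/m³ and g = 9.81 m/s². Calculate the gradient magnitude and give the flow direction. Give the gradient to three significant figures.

Pressure head at BH-3: ψ = P/(ρg) = 43.9×1000 / (1000 × 9.81) = 4.48 m.
Total head at BH-3: h = z + ψ = 192.83 + 4.48 = 197.31 m.
Total head at BH-6: h = 207.38 − 14.95 = 192.43 m.
Head difference: h(BH-3) − h(BH-6) = 197.31 − 192.43 = 4.88 m.
Hydraulic gradient: i = |Δh| / L = 4.88 / 1863 = 0.00262.
Flow is from higher to lower head: from BH-3 toward BH-6, i.e. toward the south.

i ≈ 0.00262; groundwater flows toward the south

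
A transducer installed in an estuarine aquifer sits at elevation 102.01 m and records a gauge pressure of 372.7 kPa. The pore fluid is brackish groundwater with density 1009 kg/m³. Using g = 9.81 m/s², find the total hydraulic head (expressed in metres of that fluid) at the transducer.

h ≈ 139.66 m

ψ = P/(ρg) = 372.7×1000 / (1009 × 9.81) = 37.65 m.
h = z + ψ = 102.01 + 37.65 = 139.66 m.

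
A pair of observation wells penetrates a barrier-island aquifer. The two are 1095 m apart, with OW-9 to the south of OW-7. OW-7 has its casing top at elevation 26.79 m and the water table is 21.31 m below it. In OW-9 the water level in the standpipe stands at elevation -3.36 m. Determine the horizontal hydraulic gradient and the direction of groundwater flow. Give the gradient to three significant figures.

Total head at OW-7: h = 26.79 − 21.31 = 5.48 m.
Total head at OW-9: h = -3.36 m (water level in the piezometer is the total head).
Head difference: h(OW-7) − h(OW-9) = 5.48 − (-3.36) = 8.84 m.
Hydraulic gradient: i = |Δh| / L = 8.84 / 1095 = 0.00807.
Flow is from higher to lower head: from OW-7 toward OW-9, i.e. toward the south.

i ≈ 0.00807; groundwater flows toward the south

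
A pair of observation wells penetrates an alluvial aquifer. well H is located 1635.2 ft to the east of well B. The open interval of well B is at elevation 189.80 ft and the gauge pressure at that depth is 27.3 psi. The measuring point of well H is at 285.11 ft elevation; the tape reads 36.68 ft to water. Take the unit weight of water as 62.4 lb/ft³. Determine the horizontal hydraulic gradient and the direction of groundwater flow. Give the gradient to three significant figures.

i ≈ 0.00267; groundwater flows toward the east

Pressure head at well B: ψ = 144·P/γ = 144 × 27.3 / 62.4 = 63.00 ft.
Total head at well B: h = z + ψ = 189.80 + 63.00 = 252.80 ft.
Total head at well H: h = 285.11 − 36.68 = 248.43 ft.
Head difference: h(well B) − h(well H) = 252.80 − 248.43 = 4.37 ft.
Hydraulic gradient: i = |Δh| / L = 4.37 / 1635.2 = 0.00267.
Flow is from higher to lower head: from well B toward well H, i.e. toward the east.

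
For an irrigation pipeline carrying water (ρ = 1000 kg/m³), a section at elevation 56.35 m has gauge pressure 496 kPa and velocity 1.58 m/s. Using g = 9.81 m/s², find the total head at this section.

h ≈ 107.04 m

Pressure head ψ = P/(ρg) = 496×1000 / (1000 × 9.81) = 50.56 m.
Velocity head = v²/(2g) = 1.58² / (2 × 9.81) = 0.127 m.
h = z + ψ + v²/(2g) = 56.35 + 50.56 + 0.127 = 107.04 m.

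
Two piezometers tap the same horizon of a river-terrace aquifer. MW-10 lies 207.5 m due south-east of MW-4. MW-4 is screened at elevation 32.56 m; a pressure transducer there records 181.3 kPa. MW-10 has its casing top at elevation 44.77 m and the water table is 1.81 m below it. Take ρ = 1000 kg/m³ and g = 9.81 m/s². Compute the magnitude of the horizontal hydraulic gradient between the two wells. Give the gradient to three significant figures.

Pressure head at MW-4: ψ = P/(ρg) = 181.3×1000 / (1000 × 9.81) = 18.48 m.
Total head at MW-4: h = z + ψ = 32.56 + 18.48 = 51.04 m.
Total head at MW-10: h = 44.77 − 1.81 = 42.96 m.
Head difference: h(MW-4) − h(MW-10) = 51.04 − 42.96 = 8.08 m.
Hydraulic gradient: i = |Δh| / L = 8.08 / 207.5 = 0.0389.

i ≈ 0.0389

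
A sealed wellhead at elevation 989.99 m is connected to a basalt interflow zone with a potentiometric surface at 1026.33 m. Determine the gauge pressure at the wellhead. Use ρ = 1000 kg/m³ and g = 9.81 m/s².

P ≈ 356 kPa

Head above the cap: Δh = 1026.33 − 989.99 = 36.34 m.
P = ρgΔh = 1000 × 9.81 × 36.34 = 356495 Pa ≈ 356 kPa.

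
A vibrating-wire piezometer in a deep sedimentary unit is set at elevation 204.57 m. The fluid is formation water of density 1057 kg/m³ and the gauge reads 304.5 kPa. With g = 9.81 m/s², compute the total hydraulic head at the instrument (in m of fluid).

ψ = P/(ρg) = 304.5×1000 / (1057 × 9.81) = 29.37 m.
h = z + ψ = 204.57 + 29.37 = 233.94 m.

h ≈ 233.94 m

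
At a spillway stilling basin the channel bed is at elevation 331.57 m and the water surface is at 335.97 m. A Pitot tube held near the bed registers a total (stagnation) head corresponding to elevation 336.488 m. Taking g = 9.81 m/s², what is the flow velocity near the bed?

v ≈ 3.19 m/s

Near the bed, under hydrostatic conditions, the piezometric head (z + ψ) equals the free-surface elevation, 335.97 m.
Velocity head = total − piezometric = 336.488 − 335.97 = 0.518 m.
v = √(2g·h_v) = √(2 × 9.81 × 0.518) = 3.19 m/s.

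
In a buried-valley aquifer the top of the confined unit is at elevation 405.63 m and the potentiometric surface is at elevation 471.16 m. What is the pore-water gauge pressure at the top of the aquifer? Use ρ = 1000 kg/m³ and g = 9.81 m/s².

Pressure head at the aquifer top: ψ = h − z = 471.16 − 405.63 = 65.53 m.
P = ρgψ = 1000 × 9.81 × 65.53 = 642849 Pa ≈ 643 kPa.

P ≈ 643 kPa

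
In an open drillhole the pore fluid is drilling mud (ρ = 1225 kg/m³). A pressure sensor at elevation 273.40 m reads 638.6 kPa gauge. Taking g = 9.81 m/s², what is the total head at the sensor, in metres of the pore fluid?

h ≈ 326.54 m

ψ = P/(ρg) = 638.6×1000 / (1225 × 9.81) = 53.14 m.
h = z + ψ = 273.40 + 53.14 = 326.54 m.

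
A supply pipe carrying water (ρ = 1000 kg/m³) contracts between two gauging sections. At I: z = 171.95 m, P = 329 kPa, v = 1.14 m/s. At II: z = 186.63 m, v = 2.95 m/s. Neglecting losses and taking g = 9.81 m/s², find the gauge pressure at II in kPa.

Pressure head at I: ψ₁ = P₁/(ρg) = 329×1000 / (1000 × 9.81) = 33.54 m.
Velocity heads: v₁²/2g = 1.14²/19.62 = 0.066 m; v₂²/2g = 2.95²/19.62 = 0.444 m.
Total head H = z₁ + ψ₁ + v₁²/2g = 171.95 + 33.54 + 0.066 = 205.56 m.
ψ₂ = H − z₂ − v₂²/2g = 205.56 − 186.63 − 0.444 = 18.49 m.
P₂ = ρgψ₂ = 1000 × 9.81 × 18.49 ≈ 181 kPa.

P₂ ≈ 181 kPa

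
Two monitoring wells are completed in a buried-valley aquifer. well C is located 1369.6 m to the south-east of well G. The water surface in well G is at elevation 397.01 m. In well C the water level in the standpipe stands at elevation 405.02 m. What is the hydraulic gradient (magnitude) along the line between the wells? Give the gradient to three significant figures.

Total head at well G: h = 397.01 m (water level in the piezometer is the total head).
Total head at well C: h = 405.02 m (water level in the piezometer is the total head).
Head difference: h(well G) − h(well C) = 397.01 − 405.02 = -8.01 m.
Hydraulic gradient: i = |Δh| / L = 8.01 / 1369.6 = 0.00585.

i ≈ 0.00585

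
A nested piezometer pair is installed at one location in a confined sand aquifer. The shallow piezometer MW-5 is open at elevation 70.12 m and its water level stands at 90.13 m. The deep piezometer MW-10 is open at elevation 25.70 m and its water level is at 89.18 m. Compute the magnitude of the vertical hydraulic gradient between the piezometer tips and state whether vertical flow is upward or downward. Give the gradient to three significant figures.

|i_v| ≈ 0.0214; vertical flow is downward

Total head at MW-5: h = 90.13 m (water level in the standpipe).
Total head at MW-10: h = 89.18 m.
Δh = h(MW-5) − h(MW-10) = 90.13 − 89.18 = 0.95 m.
Vertical separation Δz = 70.12 − 25.70 = 44.42 m.
|i_v| = |Δh| / Δz = 0.95 / 44.42 = 0.0214.
Head is higher in the shallow piezometer, so vertical flow is downward (recharge condition).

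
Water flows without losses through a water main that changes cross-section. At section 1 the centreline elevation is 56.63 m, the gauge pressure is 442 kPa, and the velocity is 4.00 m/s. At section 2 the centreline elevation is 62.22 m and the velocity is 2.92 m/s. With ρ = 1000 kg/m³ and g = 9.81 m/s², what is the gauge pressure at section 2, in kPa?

Pressure head at 1: ψ₁ = P₁/(ρg) = 442×1000 / (1000 × 9.81) = 45.06 m.
Velocity heads: v₁²/2g = 4.00²/19.62 = 0.815 m; v₂²/2g = 2.92²/19.62 = 0.435 m.
Total head H = z₁ + ψ₁ + v₁²/2g = 56.63 + 45.06 + 0.815 = 102.50 m.
ψ₂ = H − z₂ − v₂²/2g = 102.50 − 62.22 − 0.435 = 39.84 m.
P₂ = ρgψ₂ = 1000 × 9.81 × 39.84 ≈ 391 kPa.

P₂ ≈ 391 kPa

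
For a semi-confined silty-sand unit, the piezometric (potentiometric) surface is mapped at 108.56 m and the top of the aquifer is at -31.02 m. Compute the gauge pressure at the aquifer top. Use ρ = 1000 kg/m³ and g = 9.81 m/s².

P ≈ 1370 kPa

Pressure head at the aquifer top: ψ = h − z = 108.56 − (-31.02) = 139.58 m.
P = ρgψ = 1000 × 9.81 × 139.58 = 1369280 Pa ≈ 1370 kPa.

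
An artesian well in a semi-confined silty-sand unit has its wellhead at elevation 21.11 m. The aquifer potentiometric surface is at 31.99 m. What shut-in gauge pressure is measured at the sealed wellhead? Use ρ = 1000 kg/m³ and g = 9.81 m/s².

Head above the cap: Δh = 31.99 − 21.11 = 10.88 m.
P = ρgΔh = 1000 × 9.81 × 10.88 = 106733 Pa ≈ 107 kPa.

P ≈ 107 kPa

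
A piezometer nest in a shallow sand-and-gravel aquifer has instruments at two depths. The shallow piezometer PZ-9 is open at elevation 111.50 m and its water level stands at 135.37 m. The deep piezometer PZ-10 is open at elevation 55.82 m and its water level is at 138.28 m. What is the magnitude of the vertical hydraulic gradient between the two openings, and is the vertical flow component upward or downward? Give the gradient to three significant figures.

Total head at PZ-9: h = 135.37 m (water level in the standpipe).
Total head at PZ-10: h = 138.28 m.
Δh = h(PZ-9) − h(PZ-10) = 135.37 − 138.28 = -2.91 m.
Vertical separation Δz = 111.50 − 55.82 = 55.68 m.
|i_v| = |Δh| / Δz = 2.91 / 55.68 = 0.0523.
Head is higher in the deep piezometer, so vertical flow is upward (discharge condition).

|i_v| ≈ 0.0523; vertical flow is upward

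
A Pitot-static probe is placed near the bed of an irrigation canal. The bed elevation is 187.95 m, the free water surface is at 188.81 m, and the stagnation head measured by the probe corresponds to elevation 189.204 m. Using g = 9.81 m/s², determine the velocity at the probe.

v ≈ 2.78 m/s

Near the bed, under hydrostatic conditions, the piezometric head (z + ψ) equals the free-surface elevation, 188.81 m.
Velocity head = total − piezometric = 189.204 − 188.81 = 0.394 m.
v = √(2g·h_v) = √(2 × 9.81 × 0.394) = 2.78 m/s.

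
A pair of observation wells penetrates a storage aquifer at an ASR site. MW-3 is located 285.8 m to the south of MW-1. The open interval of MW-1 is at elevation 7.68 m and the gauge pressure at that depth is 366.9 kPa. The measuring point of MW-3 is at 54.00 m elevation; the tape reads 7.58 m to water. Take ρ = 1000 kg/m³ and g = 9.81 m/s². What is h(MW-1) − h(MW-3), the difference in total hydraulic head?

Pressure head at MW-1: ψ = P/(ρg) = 366.9×1000 / (1000 × 9.81) = 37.40 m.
Total head at MW-1: h = z + ψ = 7.68 + 37.40 = 45.08 m.
Total head at MW-3: h = 54.00 − 7.58 = 46.42 m.
Head difference: h(MW-1) − h(MW-3) = 45.08 − 46.42 = -1.34 m.

Δh ≈ -1.34 m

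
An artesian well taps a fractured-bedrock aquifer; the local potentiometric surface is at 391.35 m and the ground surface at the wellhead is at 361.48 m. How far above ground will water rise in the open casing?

≈ 29.87 m above ground

Water rises to the potentiometric surface, so the rise above ground = 391.35 − 361.48 = 29.87 m.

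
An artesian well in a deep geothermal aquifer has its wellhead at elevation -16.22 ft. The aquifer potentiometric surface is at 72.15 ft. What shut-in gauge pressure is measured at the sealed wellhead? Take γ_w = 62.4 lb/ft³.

P ≈ 38.3 psi

Head above the cap: Δh = 72.15 − (-16.22) = 88.37 ft.
P = γΔh/144 = 62.4 × 88.37 / 144 = 38.3 psi.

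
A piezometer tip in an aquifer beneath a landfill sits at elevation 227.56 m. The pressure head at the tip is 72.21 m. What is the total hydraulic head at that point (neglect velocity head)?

h ≈ 299.77 m

h = z + ψ = 227.56 + 72.21 = 299.77 m.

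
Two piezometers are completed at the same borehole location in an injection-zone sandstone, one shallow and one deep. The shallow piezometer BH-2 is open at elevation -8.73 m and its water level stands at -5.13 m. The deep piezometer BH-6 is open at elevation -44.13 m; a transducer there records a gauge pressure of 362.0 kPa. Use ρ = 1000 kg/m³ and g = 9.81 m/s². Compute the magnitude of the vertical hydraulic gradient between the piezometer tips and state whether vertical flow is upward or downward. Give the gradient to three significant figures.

Total head at BH-2: h = -5.13 m (water level in the standpipe).
Pressure head at BH-6: ψ = P/(ρg) = 362.0×1000 / (1000 × 9.81) = 36.90 m.
Total head at BH-6: h = z + ψ = -44.13 + 36.90 = -7.23 m.
Δh = h(BH-2) − h(BH-6) = -5.13 − (-7.23) = 2.10 m.
Vertical separation Δz = -8.73 − (-44.13) = 35.40 m.
|i_v| = |Δh| / Δz = 2.10 / 35.40 = 0.0593.
Head is higher in the shallow piezometer, so vertical flow is downward (recharge condition).

|i_v| ≈ 0.0593; vertical flow is downward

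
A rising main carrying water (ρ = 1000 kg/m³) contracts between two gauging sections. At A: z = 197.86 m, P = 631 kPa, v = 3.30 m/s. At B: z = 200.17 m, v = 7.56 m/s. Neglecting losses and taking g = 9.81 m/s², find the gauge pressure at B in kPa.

P₂ ≈ 585 kPa

Pressure head at A: ψ₁ = P₁/(ρg) = 631×1000 / (1000 × 9.81) = 64.32 m.
Velocity heads: v₁²/2g = 3.30²/19.62 = 0.555 m; v₂²/2g = 7.56²/19.62 = 2.913 m.
Total head H = z₁ + ψ₁ + v₁²/2g = 197.86 + 64.32 + 0.555 = 262.74 m.
ψ₂ = H − z₂ − v₂²/2g = 262.74 − 200.17 − 2.913 = 59.66 m.
P₂ = ρgψ₂ = 1000 × 9.81 × 59.66 ≈ 585 kPa.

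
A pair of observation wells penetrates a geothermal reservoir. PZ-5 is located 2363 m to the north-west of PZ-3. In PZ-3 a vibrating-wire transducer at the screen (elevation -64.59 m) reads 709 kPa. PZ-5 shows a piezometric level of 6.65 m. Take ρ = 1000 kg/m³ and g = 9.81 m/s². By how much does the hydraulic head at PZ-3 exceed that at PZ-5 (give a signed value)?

Pressure head at PZ-3: ψ = P/(ρg) = 709×1000 / (1000 × 9.81) = 72.27 m.
Total head at PZ-3: h = z + ψ = -64.59 + 72.27 = 7.68 m.
Total head at PZ-5: h = 6.65 m (water level in the piezometer is the total head).
Head difference: h(PZ-3) − h(PZ-5) = 7.68 − 6.65 = 1.03 m.

Δh ≈ 1.03 m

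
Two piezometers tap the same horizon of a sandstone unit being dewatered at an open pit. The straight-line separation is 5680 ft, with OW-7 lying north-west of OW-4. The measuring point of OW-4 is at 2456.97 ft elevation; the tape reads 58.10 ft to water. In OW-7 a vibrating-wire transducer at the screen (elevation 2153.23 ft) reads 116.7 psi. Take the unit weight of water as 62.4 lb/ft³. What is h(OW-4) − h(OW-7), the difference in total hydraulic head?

Total head at OW-4: h = 2456.97 − 58.10 = 2398.87 ft.
Pressure head at OW-7: ψ = 144·P/γ = 144 × 116.7 / 62.4 = 269.31 ft.
Total head at OW-7: h = z + ψ = 2153.23 + 269.31 = 2422.54 ft.
Head difference: h(OW-4) − h(OW-7) = 2398.87 − 2422.54 = -23.67 ft.

Δh ≈ -23.67 ft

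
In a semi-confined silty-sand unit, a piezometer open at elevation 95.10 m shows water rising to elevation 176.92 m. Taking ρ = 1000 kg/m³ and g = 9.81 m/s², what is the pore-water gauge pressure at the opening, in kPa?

Pressure head ψ = h − z = 176.92 − 95.10 = 81.82 m.
P = ρgψ = 1000 × 9.81 × 81.82 = 802654 Pa ≈ 803 kPa.

P ≈ 803 kPa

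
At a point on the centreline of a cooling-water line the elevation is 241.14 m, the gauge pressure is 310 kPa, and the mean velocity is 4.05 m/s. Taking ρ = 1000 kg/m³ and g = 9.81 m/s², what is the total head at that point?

Pressure head ψ = P/(ρg) = 310×1000 / (1000 × 9.81) = 31.60 m.
Velocity head = v²/(2g) = 4.05² / (2 × 9.81) = 0.836 m.
h = z + ψ + v²/(2g) = 241.14 + 31.60 + 0.836 = 273.58 m.

h ≈ 273.58 m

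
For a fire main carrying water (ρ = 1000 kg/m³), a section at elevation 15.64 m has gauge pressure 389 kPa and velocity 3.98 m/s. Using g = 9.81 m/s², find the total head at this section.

Pressure head ψ = P/(ρg) = 389×1000 / (1000 × 9.81) = 39.65 m.
Velocity head = v²/(2g) = 3.98² / (2 × 9.81) = 0.807 m.
h = z + ψ + v²/(2g) = 15.64 + 39.65 + 0.807 = 56.10 m.

h ≈ 56.10 m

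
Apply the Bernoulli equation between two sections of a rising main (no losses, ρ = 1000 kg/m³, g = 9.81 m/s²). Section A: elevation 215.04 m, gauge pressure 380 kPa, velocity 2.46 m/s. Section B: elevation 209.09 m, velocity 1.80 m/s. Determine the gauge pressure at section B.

Pressure head at A: ψ₁ = P₁/(ρg) = 380×1000 / (1000 × 9.81) = 38.74 m.
Velocity heads: v₁²/2g = 2.46²/19.62 = 0.308 m; v₂²/2g = 1.80²/19.62 = 0.165 m.
Total head H = z₁ + ψ₁ + v₁²/2g = 215.04 + 38.74 + 0.308 = 254.09 m.
ψ₂ = H − z₂ − v₂²/2g = 254.09 − 209.09 − 0.165 = 44.84 m.
P₂ = ρgψ₂ = 1000 × 9.81 × 44.84 ≈ 440 kPa.

P₂ ≈ 440 kPa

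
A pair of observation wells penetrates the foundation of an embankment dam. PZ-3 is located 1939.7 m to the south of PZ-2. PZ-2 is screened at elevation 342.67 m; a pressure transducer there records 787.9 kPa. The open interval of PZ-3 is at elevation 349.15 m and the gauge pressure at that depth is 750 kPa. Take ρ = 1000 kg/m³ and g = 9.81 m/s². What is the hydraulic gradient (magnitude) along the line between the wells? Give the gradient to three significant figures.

Pressure head at PZ-2: ψ = P/(ρg) = 787.9×1000 / (1000 × 9.81) = 80.32 m.
Total head at PZ-2: h = z + ψ = 342.67 + 80.32 = 422.99 m.
Pressure head at PZ-3: ψ = P/(ρg) = 750×1000 / (1000 × 9.81) = 76.45 m.
Total head at PZ-3: h = z + ψ = 349.15 + 76.45 = 425.60 m.
Head difference: h(PZ-2) − h(PZ-3) = 422.99 − 425.60 = -2.61 m.
Hydraulic gradient: i = |Δh| / L = 2.61 / 1939.7 = 0.00135.

i ≈ 0.00135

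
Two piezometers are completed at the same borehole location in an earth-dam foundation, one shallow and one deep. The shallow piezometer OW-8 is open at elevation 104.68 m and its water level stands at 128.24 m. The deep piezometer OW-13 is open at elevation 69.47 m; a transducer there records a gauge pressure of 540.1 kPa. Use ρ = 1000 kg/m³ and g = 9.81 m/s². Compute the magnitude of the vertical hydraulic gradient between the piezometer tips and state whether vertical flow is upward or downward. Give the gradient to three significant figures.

|i_v| ≈ 0.105; vertical flow is downward

Total head at OW-8: h = 128.24 m (water level in the standpipe).
Pressure head at OW-13: ψ = P/(ρg) = 540.1×1000 / (1000 × 9.81) = 55.06 m.
Total head at OW-13: h = z + ψ = 69.47 + 55.06 = 124.53 m.
Δh = h(OW-8) − h(OW-13) = 128.24 − 124.53 = 3.71 m.
Vertical separation Δz = 104.68 − 69.47 = 35.21 m.
|i_v| = |Δh| / Δz = 3.71 / 35.21 = 0.105.
Head is higher in the shallow piezometer, so vertical flow is downward (recharge condition).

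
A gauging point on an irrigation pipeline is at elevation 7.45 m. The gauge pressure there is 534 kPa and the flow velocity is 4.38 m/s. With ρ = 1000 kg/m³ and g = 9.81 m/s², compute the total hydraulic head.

Pressure head ψ = P/(ρg) = 534×1000 / (1000 × 9.81) = 54.43 m.
Velocity head = v²/(2g) = 4.38² / (2 × 9.81) = 0.978 m.
h = z + ψ + v²/(2g) = 7.45 + 54.43 + 0.978 = 62.86 m.

h ≈ 62.86 m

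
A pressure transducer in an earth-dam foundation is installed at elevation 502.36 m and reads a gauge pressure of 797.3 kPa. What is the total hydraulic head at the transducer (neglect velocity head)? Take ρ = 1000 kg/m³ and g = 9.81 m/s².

h ≈ 583.63 m

ψ = P/(ρg) = 797.3×1000 / (1000 × 9.81) = 81.27 m.
h = z + ψ = 502.36 + 81.27 = 583.63 m.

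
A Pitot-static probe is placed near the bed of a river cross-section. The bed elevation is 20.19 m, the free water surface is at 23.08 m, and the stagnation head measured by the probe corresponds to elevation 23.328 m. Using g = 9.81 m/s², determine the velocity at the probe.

Near the bed, under hydrostatic conditions, the piezometric head (z + ψ) equals the free-surface elevation, 23.08 m.
Velocity head = total − piezometric = 23.328 − 23.08 = 0.248 m.
v = √(2g·h_v) = √(2 × 9.81 × 0.248) = 2.21 m/s.

v ≈ 2.21 m/s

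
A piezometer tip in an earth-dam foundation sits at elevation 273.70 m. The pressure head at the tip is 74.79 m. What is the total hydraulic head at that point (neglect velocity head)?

h = z + ψ = 273.70 + 74.79 = 348.49 m.

h ≈ 348.49 m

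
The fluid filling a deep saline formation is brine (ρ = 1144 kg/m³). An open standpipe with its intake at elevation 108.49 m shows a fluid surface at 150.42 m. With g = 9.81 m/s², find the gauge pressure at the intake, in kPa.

P ≈ 471 kPa

Pressure head ψ = h − z = 150.42 − 108.49 = 41.93 m.
P = ρgψ = 1144 × 9.81 × 41.93 = 470565 Pa ≈ 471 kPa.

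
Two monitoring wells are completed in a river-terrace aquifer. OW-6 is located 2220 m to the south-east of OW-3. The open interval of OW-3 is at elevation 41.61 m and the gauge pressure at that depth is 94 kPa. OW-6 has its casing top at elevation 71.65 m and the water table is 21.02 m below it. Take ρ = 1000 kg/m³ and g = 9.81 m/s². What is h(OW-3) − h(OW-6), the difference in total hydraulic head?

Pressure head at OW-3: ψ = P/(ρg) = 94×1000 / (1000 × 9.81) = 9.58 m.
Total head at OW-3: h = z + ψ = 41.61 + 9.58 = 51.19 m.
Total head at OW-6: h = 71.65 − 21.02 = 50.63 m.
Head difference: h(OW-3) − h(OW-6) = 51.19 − 50.63 = 0.56 m.

Δh ≈ 0.56 m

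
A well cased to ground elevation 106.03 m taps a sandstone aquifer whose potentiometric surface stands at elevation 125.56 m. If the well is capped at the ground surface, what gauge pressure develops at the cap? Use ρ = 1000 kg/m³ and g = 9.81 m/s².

Head above the cap: Δh = 125.56 − 106.03 = 19.53 m.
P = ρgΔh = 1000 × 9.81 × 19.53 = 191589 Pa ≈ 192 kPa.

P ≈ 192 kPa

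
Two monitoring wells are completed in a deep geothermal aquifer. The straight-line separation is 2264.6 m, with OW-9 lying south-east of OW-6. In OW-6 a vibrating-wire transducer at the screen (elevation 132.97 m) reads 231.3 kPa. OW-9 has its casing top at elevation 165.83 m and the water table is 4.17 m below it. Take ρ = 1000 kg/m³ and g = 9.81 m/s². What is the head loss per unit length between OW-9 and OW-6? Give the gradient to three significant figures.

Pressure head at OW-6: ψ = P/(ρg) = 231.3×1000 / (1000 × 9.81) = 23.58 m.
Total head at OW-6: h = z + ψ = 132.97 + 23.58 = 156.55 m.
Total head at OW-9: h = 165.83 − 4.17 = 161.66 m.
Head difference: h(OW-6) − h(OW-9) = 156.55 − 161.66 = -5.11 m.
Hydraulic gradient: i = |Δh| / L = 5.11 / 2264.6 = 0.00226.

i ≈ 0.00226 m/m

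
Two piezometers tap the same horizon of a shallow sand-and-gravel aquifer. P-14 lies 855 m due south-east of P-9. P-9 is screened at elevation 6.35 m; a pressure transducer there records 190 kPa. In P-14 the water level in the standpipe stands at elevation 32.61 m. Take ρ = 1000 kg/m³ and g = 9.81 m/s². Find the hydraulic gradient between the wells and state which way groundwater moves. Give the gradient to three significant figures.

i ≈ 0.00806; groundwater flows toward the north-west

Pressure head at P-9: ψ = P/(ρg) = 190×1000 / (1000 × 9.81) = 19.37 m.
Total head at P-9: h = z + ψ = 6.35 + 19.37 = 25.72 m.
Total head at P-14: h = 32.61 m (water level in the piezometer is the total head).
Head difference: h(P-9) − h(P-14) = 25.72 − 32.61 = -6.89 m.
Hydraulic gradient: i = |Δh| / L = 6.89 / 855 = 0.00806.
Flow is from higher to lower head: from P-14 toward P-9, i.e. toward the north-west.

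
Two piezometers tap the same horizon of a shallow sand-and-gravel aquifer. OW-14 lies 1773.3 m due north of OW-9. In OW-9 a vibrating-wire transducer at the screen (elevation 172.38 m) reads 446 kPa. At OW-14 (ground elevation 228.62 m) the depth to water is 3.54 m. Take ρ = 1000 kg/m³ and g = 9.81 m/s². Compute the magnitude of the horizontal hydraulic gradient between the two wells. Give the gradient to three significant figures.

Pressure head at OW-9: ψ = P/(ρg) = 446×1000 / (1000 × 9.81) = 45.46 m.
Total head at OW-9: h = z + ψ = 172.38 + 45.46 = 217.84 m.
Total head at OW-14: h = 228.62 − 3.54 = 225.08 m.
Head difference: h(OW-9) − h(OW-14) = 217.84 − 225.08 = -7.24 m.
Hydraulic gradient: i = |Δh| / L = 7.24 / 1773.3 = 0.00408.

i ≈ 0.00408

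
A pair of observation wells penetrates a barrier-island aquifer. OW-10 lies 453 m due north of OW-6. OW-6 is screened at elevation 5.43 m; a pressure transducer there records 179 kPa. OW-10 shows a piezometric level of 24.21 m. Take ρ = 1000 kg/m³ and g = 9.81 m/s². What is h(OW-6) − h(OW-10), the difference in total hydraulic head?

Δh ≈ -0.53 m

Pressure head at OW-6: ψ = P/(ρg) = 179×1000 / (1000 × 9.81) = 18.25 m.
Total head at OW-6: h = z + ψ = 5.43 + 18.25 = 23.68 m.
Total head at OW-10: h = 24.21 m (water level in the piezometer is the total head).
Head difference: h(OW-6) − h(OW-10) = 23.68 − 24.21 = -0.53 m.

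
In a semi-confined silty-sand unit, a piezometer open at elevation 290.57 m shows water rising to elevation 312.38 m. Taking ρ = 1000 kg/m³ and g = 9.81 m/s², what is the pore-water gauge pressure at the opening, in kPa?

Pressure head ψ = h − z = 312.38 − 290.57 = 21.81 m.
P = ρgψ = 1000 × 9.81 × 21.81 = 213956 Pa ≈ 214 kPa.

P ≈ 214 kPa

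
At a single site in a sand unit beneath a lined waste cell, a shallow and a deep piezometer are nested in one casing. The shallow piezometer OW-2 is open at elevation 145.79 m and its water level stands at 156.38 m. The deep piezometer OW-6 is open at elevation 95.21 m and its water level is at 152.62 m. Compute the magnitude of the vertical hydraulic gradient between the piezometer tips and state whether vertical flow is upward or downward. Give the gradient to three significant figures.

|i_v| ≈ 0.0743; vertical flow is downward

Total head at OW-2: h = 156.38 m (water level in the standpipe).
Total head at OW-6: h = 152.62 m.
Δh = h(OW-2) − h(OW-6) = 156.38 − 152.62 = 3.76 m.
Vertical separation Δz = 145.79 − 95.21 = 50.58 m.
|i_v| = |Δh| / Δz = 3.76 / 50.58 = 0.0743.
Head is higher in the shallow piezometer, so vertical flow is downward (recharge condition).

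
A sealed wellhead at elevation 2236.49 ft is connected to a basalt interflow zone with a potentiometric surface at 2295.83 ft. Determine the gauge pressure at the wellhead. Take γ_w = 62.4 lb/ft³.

Head above the cap: Δh = 2295.83 − 2236.49 = 59.34 ft.
P = γΔh/144 = 62.4 × 59.34 / 144 = 25.7 psi.

P ≈ 25.7 psi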